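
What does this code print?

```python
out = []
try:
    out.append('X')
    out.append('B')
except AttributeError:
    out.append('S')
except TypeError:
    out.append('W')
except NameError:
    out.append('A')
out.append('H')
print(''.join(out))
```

Execution trace: 'X' (try body) → 'B' (try body, no exception) → 'H' (after the try/except). Output: XBH

Answer: XBH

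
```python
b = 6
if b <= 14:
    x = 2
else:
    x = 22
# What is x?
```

Trace:
`b = 6` → b = 6
`if b <= 14: ...` → b <= 14 is True → x = 2
So x = 2

Answer: 2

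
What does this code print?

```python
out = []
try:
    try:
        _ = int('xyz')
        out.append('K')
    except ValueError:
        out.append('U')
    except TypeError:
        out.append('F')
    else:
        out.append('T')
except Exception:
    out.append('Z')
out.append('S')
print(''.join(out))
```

Execution trace: 'U' (inner except ValueError) → 'S' (after the try/except). Output: US

Answer: US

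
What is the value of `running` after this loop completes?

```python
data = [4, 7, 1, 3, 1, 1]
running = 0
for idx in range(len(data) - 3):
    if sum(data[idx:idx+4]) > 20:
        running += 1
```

Count windows with sum > 20
`running` takes the values: 0

Answer: 0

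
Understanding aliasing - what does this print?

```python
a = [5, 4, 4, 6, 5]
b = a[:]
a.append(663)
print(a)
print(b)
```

Key concept: slice [:] creates copy.
Step by step:
`a = [5, 4, 4, 6, 5]` → a = [5, 4, 4, 6, 5]
`b = a[:]` → b = [5, 4, 4, 6, 5]
`a.append(663)` → a = [5, 4, 4, 6, 5, 663]
`print(a)` → prints [5, 4, 4, 6, 5, 663]
`print(b)` → prints [5, 4, 4, 6, 5]

Answer:
[5, 4, 4, 6, 5, 663]
[5, 4, 4, 6, 5]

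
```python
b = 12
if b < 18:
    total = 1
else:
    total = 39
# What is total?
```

Trace:
`b = 12` → b = 12
`if b < 18: ...` → b < 18 is True → total = 1
So total = 1

Answer: 1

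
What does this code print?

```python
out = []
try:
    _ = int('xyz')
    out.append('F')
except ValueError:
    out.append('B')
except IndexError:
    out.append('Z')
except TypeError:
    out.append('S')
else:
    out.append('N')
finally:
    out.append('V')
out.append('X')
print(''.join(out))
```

Execution trace: 'B' (except ValueError) → 'V' (finally) → 'X' (after the try/except). Output: BVX

Answer: BVX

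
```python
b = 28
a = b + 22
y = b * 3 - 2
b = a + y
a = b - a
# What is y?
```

Trace:
`b = 28` → b = 28
`a = b + 22` → a = 50
`y = b * 3 - 2` → y = 82
`b = a + y` → b = 132
`a = b - a` → a = 82
So y = 82

Answer: 82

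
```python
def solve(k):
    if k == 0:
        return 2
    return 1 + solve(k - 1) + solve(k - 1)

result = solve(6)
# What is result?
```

solve(k) = 1 + 2·solve(k-1), solve(0)=2. Closed form: (2+1)·2^6 - 1 = 191.

Answer: 191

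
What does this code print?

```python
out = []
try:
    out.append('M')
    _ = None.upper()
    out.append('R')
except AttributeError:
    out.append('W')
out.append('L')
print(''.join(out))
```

Execution trace: 'M' (try body) → 'W' (except AttributeError) → 'L' (after the try/except). Output: MWL

Answer: MWL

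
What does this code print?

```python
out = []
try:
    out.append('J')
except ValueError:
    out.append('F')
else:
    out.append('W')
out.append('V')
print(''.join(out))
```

Execution trace: 'J' (try body, no exception) → 'W' (else) → 'V' (after the try/except). Output: JWV

Answer: JWV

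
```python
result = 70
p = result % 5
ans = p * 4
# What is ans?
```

Trace:
`result = 70` → result = 70
`p = result % 5` → p = 0
`ans = p * 4` → ans = 0
So ans = 0

Answer: 0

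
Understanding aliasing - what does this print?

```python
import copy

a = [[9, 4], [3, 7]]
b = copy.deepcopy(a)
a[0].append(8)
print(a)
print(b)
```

Key concept: deep copy is fully independent.
Step by step:
`a = [[9, 4], [3, 7]]` → a = [[9, 4], [3, 7]]
`b = copy.deepcopy(a)` → b = [[9, 4], [3, 7]]
`a[0].append(8)` → a = [[9, 4, 8], [3, 7]]
`print(a)` → prints [[9, 4, 8], [3, 7]]
`print(b)` → prints [[9, 4], [3, 7]]

Answer:
[[9, 4, 8], [3, 7]]
[[9, 4], [3, 7]]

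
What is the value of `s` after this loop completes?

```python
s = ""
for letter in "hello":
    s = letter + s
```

Reverse 'hello'
`s` takes the values: "" → "h" → "eh" → "leh" → "lleh" → "olleh"

Answer: "olleh"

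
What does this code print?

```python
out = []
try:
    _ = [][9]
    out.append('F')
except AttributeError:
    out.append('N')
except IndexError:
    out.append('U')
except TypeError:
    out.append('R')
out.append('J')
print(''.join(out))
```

Execution trace: 'U' (except IndexError) → 'J' (after the try/except). Output: UJ

Answer: UJ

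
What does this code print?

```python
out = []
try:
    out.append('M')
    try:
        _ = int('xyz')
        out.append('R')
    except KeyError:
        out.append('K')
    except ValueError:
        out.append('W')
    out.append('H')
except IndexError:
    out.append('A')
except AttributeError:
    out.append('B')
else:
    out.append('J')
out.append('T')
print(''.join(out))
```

Execution trace: 'M' (try body) → 'W' (inner except ValueError) → 'H' (try body, no exception) → 'J' (else) → 'T' (after the try/except). Output: MWHJT

Answer: MWHJT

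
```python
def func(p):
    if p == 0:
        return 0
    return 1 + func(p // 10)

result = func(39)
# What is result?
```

Count of digits of 39: 2

Answer: 2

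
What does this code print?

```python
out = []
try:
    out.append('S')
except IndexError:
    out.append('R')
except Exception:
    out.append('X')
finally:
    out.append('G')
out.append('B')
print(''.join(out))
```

Execution trace: 'S' (try body, no exception) → 'G' (finally) → 'B' (after the try/except). Output: SGB

Answer: SGB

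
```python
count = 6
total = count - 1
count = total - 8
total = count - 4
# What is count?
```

Trace:
`count = 6` → count = 6
`total = count - 1` → total = 5
`count = total - 8` → count = -3
`total = count - 4` → total = -7
So count = -3

Answer: -3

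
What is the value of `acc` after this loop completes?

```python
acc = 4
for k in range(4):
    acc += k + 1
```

Start at 4, add 1 to 4 = 14
`acc` takes the values: 4 → 5 → 7 → 10 → 14

Answer: 14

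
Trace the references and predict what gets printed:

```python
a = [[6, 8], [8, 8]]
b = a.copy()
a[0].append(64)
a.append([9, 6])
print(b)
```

Key concept: shallow copy with nested lists.
Step by step:
`a = [[6, 8], [8, 8]]` → a = [[6, 8], [8, 8]]
`b = a.copy()` → b = [[6, 8], [8, 8]]
`a[0].append(64)` → a = [[6, 8, 64], [8, 8]]; b = [[6, 8, 64], [8, 8]]
`a.append([9, 6])` → a = [[6, 8, 64], [8, 8], [9, 6]]
`print(b)` → prints [[6, 8, 64], [8, 8]]

Answer: [[6, 8, 64], [8, 8]]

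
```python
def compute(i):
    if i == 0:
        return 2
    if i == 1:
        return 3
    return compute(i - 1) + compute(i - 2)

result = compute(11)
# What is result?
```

Build up from base cases: compute(0)=2, compute(1)=3, compute(2)=5, compute(3)=8, compute(4)=13, compute(5)=21, compute(6)=34, ..., compute(11)=377

Answer: 377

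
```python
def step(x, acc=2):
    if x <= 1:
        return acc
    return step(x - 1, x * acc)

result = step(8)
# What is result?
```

Accumulator trace (n, acc): (8, 2) -> (7, 16) -> (6, 112) -> (5, 672) -> (4, 3360) -> (3, 13440) -> (2, 40320) -> (1, 80640) -> return 80640

Answer: 80640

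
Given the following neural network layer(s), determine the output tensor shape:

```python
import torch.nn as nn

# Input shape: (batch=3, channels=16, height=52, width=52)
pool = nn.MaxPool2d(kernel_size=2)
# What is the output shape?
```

Input: (3, 16, 52, 52) -> Output: (3, 16, 26, 26)

Answer: (3, 16, 26, 26)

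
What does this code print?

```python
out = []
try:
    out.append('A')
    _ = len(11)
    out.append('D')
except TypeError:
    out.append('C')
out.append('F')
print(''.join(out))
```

Execution trace: 'A' (try body) → 'C' (except TypeError) → 'F' (after the try/except). Output: ACF

Answer: ACF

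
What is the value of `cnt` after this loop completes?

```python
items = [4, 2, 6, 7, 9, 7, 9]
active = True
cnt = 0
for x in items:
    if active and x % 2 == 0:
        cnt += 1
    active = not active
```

Count even values at even positions
`cnt` takes the values: 0 → 1 → 2

Answer: 2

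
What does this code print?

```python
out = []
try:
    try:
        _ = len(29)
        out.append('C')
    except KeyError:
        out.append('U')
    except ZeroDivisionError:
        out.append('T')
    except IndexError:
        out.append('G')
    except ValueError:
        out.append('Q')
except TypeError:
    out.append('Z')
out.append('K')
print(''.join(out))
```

Execution trace: 'Z' (outer except TypeError) → 'K' (after the try/except). Output: ZK

Answer: ZK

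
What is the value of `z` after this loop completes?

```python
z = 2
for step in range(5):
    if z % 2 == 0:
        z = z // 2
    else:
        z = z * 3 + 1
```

Collatz-style transformation from 2
`z` takes the values: 2 → 1 → 4 → 2 → 1 → 4

Answer: 4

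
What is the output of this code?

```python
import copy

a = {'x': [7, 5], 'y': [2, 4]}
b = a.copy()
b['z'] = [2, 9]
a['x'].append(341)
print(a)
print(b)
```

Key concept: shallow copy of dict with mutable values.
Step by step:
`a = {'x': [7, 5], 'y': [2, 4]}` → a = {'x': [7, 5], 'y': [2, 4]}
`b = a.copy()` → b = {'x': [7, 5], 'y': [2, 4]}
`b['z'] = [2, 9]` → b = {'x': [7, 5], 'y': [2, 4], 'z': [2, 9]}
`a['x'].append(341)` → a = {'x': [7, 5, 341], 'y': [2, 4]}; b = {'x': [7, 5, 341], 'y': [2, 4], 'z': [2, 9]}
`print(a)` → prints {'x': [7, 5, 341], 'y': [2, 4]}
`print(b)` → prints {'x': [7, 5, 341], 'y': [2, 4], 'z': [2, 9]}

Answer:
{'x': [7, 5, 341], 'y': [2, 4]}
{'x': [7, 5, 341], 'y': [2, 4], 'z': [2, 9]}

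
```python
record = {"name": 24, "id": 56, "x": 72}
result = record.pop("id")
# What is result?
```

Trace:
`record = {"name": 24, "id": 56, "x": 72}` → record = {'name': 24, 'id': 56, 'x': 72}
`result = record.pop("id")` → record = {'name': 24, 'x': 72}; result = 56
So result = 56

Answer: 56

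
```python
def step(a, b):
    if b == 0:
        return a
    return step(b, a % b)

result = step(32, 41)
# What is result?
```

step(32, 41) -> step(41, 32) -> step(32, 9) -> step(9, 5) -> step(5, 4) -> step(4, 1) -> step(1, 0) -> 1

Answer: 1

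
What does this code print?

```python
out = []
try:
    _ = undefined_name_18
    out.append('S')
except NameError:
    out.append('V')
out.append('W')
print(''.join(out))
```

Execution trace: 'V' (except NameError) → 'W' (after the try/except). Output: VW

Answer: VW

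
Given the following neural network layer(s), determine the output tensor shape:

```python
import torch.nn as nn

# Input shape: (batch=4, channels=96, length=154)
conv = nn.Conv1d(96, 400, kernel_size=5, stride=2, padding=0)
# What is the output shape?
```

Input: (4, 96, 154) -> Output: (4, 400, 75)

Answer: (4, 400, 75)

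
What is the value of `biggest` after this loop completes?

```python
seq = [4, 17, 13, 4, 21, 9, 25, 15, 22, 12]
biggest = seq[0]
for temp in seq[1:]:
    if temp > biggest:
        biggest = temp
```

Maximum of [4, 17, 13, 4, 21, 9, 25, 15, 22, 12]
`biggest` takes the values: 4 → 17 → 21 → 25

Answer: 25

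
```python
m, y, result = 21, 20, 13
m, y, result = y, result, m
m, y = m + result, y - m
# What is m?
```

Trace:
`m, y, result = 21, 20, 13` → m = 21; y = 20; result = 13
`m, y, result = y, result, m` → m = 20; y = 13; result = 21
`m, y = m + result, y - m` → m = 41; y = -7
So m = 41

Answer: 41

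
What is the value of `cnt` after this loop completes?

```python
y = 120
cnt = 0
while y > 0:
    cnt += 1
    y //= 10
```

Count digits by repeated division by 10
`cnt` takes the values: 0 → 1 → 2 → 3

Answer: 3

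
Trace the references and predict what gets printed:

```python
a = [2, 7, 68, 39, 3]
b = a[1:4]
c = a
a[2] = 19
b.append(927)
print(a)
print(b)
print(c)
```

Key concept: slice vs alias.
Step by step:
`a = [2, 7, 68, 39, 3]` → a = [2, 7, 68, 39, 3]
`b = a[1:4]` → b = [7, 68, 39]
`c = a` → c = [2, 7, 68, 39, 3] (same object as a)
`a[2] = 19` → a = [2, 7, 19, 39, 3] (same object as c); c = [2, 7, 19, 39, 3] (same object as a)
`b.append(927)` → b = [7, 68, 39, 927]
`print(a)` → prints [2, 7, 19, 39, 3]
`print(b)` → prints [7, 68, 39, 927]
`print(c)` → prints [2, 7, 19, 39, 3]

Answer:
[2, 7, 19, 39, 3]
[7, 68, 39, 927]
[2, 7, 19, 39, 3]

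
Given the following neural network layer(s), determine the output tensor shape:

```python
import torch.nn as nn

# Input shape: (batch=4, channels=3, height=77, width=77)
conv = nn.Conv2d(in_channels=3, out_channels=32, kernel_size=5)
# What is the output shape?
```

Input: (4, 3, 77, 77) -> Output: (4, 32, 73, 73)

Answer: (4, 32, 73, 73)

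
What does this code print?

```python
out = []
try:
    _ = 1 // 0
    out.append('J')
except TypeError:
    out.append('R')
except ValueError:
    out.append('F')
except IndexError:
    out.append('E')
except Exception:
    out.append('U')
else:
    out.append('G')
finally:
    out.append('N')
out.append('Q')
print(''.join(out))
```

Execution trace: 'U' (except Exception) → 'N' (finally) → 'Q' (after the try/except). Output: UNQ

Answer: UNQ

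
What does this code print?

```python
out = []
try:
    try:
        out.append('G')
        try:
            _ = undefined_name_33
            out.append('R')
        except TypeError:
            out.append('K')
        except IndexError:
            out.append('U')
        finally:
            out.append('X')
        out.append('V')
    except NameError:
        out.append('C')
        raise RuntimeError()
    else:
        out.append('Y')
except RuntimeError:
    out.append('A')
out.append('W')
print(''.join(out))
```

Execution trace: 'G' (try body) → 'X' (inner finally) → 'C' (except NameError) → 'A' (outer except RuntimeError) → 'W' (after the try/except). Output: GXCAW

Answer: GXCAW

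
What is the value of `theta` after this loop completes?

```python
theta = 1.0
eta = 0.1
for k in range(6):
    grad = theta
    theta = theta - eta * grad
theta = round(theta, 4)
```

Gradient descent: w = 1.0 * (1 - 0.1)^6
`theta` takes the values: 1.0 → 0.9 → 0.81 → 0.729 → 0.6561 → 0.59049 → 0.531441 → 0.5314

Answer: 0.5314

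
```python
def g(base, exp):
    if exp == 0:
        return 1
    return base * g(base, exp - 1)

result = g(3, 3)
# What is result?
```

g(3, 3) = 3 * 3 * 3 = 27

Answer: 27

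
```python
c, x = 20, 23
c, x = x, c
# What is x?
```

Trace:
`c, x = 20, 23` → c = 20; x = 23
`c, x = x, c` → c = 23; x = 20
So x = 20

Answer: 20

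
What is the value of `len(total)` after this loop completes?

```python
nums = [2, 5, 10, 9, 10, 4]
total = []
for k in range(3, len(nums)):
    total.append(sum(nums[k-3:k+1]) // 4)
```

Number of 4-element averages
`total` takes the values: [] → [6] → [6, 8] → [6, 8, 8]
So `len(total)` = 3

Answer: 3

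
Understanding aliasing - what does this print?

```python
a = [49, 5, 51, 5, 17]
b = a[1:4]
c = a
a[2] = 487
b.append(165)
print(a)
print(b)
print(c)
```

Key concept: slice vs alias.
Step by step:
`a = [49, 5, 51, 5, 17]` → a = [49, 5, 51, 5, 17]
`b = a[1:4]` → b = [5, 51, 5]
`c = a` → c = [49, 5, 51, 5, 17] (same object as a)
`a[2] = 487` → a = [49, 5, 487, 5, 17] (same object as c); c = [49, 5, 487, 5, 17] (same object as a)
`b.append(165)` → b = [5, 51, 5, 165]
`print(a)` → prints [49, 5, 487, 5, 17]
`print(b)` → prints [5, 51, 5, 165]
`print(c)` → prints [49, 5, 487, 5, 17]

Answer:
[49, 5, 487, 5, 17]
[5, 51, 5, 165]
[49, 5, 487, 5, 17]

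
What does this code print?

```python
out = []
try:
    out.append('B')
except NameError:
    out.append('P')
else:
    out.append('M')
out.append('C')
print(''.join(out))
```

Execution trace: 'B' (try body, no exception) → 'M' (else) → 'C' (after the try/except). Output: BMC

Answer: BMC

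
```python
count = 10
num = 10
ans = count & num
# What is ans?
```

Trace:
`count = 10` → count = 10
`num = 10` → num = 10
`ans = count & num` → ans = 10
So ans = 10

Answer: 10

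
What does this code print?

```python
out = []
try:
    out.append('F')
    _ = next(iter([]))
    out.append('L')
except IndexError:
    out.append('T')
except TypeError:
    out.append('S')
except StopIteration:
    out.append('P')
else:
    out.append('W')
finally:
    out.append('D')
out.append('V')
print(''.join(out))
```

Execution trace: 'F' (try body) → 'P' (except StopIteration) → 'D' (finally) → 'V' (after the try/except). Output: FPDV

Answer: FPDV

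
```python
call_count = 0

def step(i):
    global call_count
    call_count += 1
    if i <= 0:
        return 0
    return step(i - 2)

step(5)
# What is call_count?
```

Linear recursion stepping by 2: 4 calls from i=5 down to ≤0.

Answer: 4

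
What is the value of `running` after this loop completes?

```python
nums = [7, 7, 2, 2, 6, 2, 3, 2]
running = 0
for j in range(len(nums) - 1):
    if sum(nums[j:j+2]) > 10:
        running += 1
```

Count windows with sum > 10
`running` takes the values: 0 → 1

Answer: 1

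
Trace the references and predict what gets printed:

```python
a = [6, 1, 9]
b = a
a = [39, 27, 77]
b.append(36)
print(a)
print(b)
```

Key concept: rebinding vs mutation: a is rebound to a new list, b still points at the original.
Step by step:
`a = [6, 1, 9]` → a = [6, 1, 9]
`b = a` → b = [6, 1, 9] (same object as a)
`a = [39, 27, 77]` → a = [39, 27, 77]
`b.append(36)` → b = [6, 1, 9, 36]
`print(a)` → prints [39, 27, 77]
`print(b)` → prints [6, 1, 9, 36]

Answer:
[39, 27, 77]
[6, 1, 9, 36]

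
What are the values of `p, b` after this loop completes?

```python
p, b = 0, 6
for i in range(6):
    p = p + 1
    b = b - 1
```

p goes 0→6, b goes 6→0
`p, b` takes the values: (0, 6) → (1, 6) → (1, 5) → (2, 5) → (2, 4) → (3, 4) → (3, 3) → (4, 3) → (4, 2) → (5, 2) → (5, 1) → (6, 1) → (6, 0)

Answer: 6, 0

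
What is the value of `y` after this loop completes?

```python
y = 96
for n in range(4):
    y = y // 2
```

Halve 4 times: 96 // 2^4 = 6
`y` takes the values: 96 → 48 → 24 → 12 → 6

Answer: 6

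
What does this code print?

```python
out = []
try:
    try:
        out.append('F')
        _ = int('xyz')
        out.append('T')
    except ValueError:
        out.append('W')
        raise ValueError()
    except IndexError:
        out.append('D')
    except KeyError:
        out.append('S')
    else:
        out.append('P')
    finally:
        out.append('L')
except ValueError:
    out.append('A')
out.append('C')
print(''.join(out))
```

Execution trace: 'F' (inner try body) → 'W' (inner except ValueError) → 'L' (inner finally) → 'A' (outer except ValueError) → 'C' (after the try/except). Output: FWLAC

Answer: FWLAC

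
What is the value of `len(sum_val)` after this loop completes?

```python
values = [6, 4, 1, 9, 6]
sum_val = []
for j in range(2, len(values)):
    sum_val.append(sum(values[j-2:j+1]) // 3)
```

Number of 3-element averages
`sum_val` takes the values: [] → [3] → [3, 4] → [3, 4, 5]
So `len(sum_val)` = 3

Answer: 3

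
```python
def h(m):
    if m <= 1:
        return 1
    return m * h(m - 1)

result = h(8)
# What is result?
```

h(8) = 8 * 7 * 6 * 5 * 4 * 3 * 2 * 1 = 40320

Answer: 40320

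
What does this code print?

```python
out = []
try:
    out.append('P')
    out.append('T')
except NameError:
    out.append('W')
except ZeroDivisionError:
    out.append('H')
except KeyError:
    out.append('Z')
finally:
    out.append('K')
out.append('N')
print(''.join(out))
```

Execution trace: 'P' (try body) → 'T' (try body, no exception) → 'K' (finally) → 'N' (after the try/except). Output: PTKN

Answer: PTKN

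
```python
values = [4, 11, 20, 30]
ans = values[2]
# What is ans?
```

Trace:
`values = [4, 11, 20, 30]` → values = [4, 11, 20, 30]
`ans = values[2]` → ans = 20
So ans = 20

Answer: 20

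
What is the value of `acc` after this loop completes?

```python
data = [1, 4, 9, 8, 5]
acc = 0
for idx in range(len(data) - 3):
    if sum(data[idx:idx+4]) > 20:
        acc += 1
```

Count windows with sum > 20
`acc` takes the values: 0 → 1 → 2

Answer: 2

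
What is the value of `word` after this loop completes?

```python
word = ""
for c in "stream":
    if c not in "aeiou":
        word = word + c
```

Remove vowels from 'stream'
`word` takes the values: "" → "s" → "st" → "str" → "strm"

Answer: "strm"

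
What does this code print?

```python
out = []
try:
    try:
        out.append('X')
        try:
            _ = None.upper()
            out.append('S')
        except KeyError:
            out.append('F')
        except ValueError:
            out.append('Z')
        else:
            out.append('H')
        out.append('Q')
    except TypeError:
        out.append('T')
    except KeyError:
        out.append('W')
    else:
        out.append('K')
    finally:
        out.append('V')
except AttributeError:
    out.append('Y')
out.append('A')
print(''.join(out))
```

Execution trace: 'X' (try body) → 'V' (finally) → 'Y' (outer except AttributeError) → 'A' (after the try/except). Output: XVYA

Answer: XVYA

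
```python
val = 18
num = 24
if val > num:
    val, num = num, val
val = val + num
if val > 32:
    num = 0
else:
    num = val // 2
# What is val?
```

Trace:
`val = 18` → val = 18
`num = 24` → num = 24
`if val > num: ...` → val > num is False → no variable changes
`val = val + num` → val = 42
`if val > 32: ...` → val > 32 is True → num = 0
So val = 42

Answer: 42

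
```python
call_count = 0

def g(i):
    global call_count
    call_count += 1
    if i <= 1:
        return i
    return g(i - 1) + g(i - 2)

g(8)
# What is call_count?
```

Calls(i) = 1 + Calls(i-1) + Calls(i-2); Calls(0)=Calls(1)=1. For i=8 this gives 67.

Answer: 67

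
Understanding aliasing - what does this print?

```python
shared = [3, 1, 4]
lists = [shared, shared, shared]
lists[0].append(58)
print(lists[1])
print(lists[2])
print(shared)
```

Key concept: list of same reference.
Step by step:
`shared = [3, 1, 4]` → shared = [3, 1, 4]
`lists = [shared, shared, shared]` → lists = [[3, 1, 4], [3, 1, 4], [3, 1, 4]]
`lists[0].append(58)` → shared = [3, 1, 4, 58]; lists = [[3, 1, 4, 58], [3, 1, 4, 58], [3, 1, 4, 58]]
`print(lists[1])` → prints [3, 1, 4, 58]
`print(lists[2])` → prints [3, 1, 4, 58]
`print(shared)` → prints [3, 1, 4, 58]

Answer:
[3, 1, 4, 58]
[3, 1, 4, 58]
[3, 1, 4, 58]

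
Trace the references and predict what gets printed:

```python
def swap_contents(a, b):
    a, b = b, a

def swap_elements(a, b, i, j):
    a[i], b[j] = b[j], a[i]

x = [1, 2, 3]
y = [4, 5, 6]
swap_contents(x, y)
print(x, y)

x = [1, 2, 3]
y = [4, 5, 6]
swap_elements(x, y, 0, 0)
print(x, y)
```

Key concept: parameter rebinding vs mutation.
Step by step:
`x = [1, 2, 3]` → x = [1, 2, 3]
`y = [4, 5, 6]` → y = [4, 5, 6]
`swap_contents(x, y)` → no visible change to tracked variables
`print(x, y)` → prints [1, 2, 3] [4, 5, 6]
`x = [1, 2, 3]` → x = [1, 2, 3]
`y = [4, 5, 6]` → y = [4, 5, 6]
`swap_elements(x, y, 0, 0)` → x = [4, 2, 3]; y = [1, 5, 6]
`print(x, y)` → prints [4, 2, 3] [1, 5, 6]

Answer:
[1, 2, 3] [4, 5, 6]
[4, 2, 3] [1, 5, 6]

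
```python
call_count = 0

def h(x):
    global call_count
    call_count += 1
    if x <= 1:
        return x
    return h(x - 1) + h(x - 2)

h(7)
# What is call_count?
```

Calls(x) = 1 + Calls(x-1) + Calls(x-2); Calls(0)=Calls(1)=1. For x=7 this gives 41.

Answer: 41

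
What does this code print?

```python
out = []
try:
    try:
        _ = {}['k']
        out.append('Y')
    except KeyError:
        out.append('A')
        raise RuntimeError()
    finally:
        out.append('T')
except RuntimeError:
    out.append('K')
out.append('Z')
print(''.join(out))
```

Execution trace: 'A' (except KeyError) → 'T' (finally) → 'K' (outer except RuntimeError) → 'Z' (after the try/except). Output: ATKZ

Answer: ATKZ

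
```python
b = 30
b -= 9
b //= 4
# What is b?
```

Trace:
`b = 30` → b = 30
`b -= 9` → b = 21
`b //= 4` → b = 5
So b = 5

Answer: 5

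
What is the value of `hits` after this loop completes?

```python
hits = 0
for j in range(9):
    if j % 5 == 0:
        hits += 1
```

Count numbers divisible by 5 in range(9)
`hits` takes the values: 0 → 1 → 2

Answer: 2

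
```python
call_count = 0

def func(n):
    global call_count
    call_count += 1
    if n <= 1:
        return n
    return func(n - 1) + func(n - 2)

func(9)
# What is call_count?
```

Calls(n) = 1 + Calls(n-1) + Calls(n-2); Calls(0)=Calls(1)=1. For n=9 this gives 109.

Answer: 109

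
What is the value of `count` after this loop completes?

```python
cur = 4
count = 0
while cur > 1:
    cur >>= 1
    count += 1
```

Count right shifts until 1
`count` takes the values: 0 → 1 → 2

Answer: 2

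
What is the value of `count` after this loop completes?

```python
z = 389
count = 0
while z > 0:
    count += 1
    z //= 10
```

Count digits by repeated division by 10
`count` takes the values: 0 → 1 → 2 → 3

Answer: 3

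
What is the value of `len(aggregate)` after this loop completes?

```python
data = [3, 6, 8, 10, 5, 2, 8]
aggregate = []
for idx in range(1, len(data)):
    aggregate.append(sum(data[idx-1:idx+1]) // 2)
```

Number of 2-element averages
`aggregate` takes the values: [] → [4] → [4, 7] → [4, 7, 9] → [4, 7, 9, 7] → [4, 7, 9, 7, 3] → [4, 7, 9, 7, 3, 5]
So `len(aggregate)` = 6

Answer: 6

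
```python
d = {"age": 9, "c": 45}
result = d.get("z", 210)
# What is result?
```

Trace:
`d = {"age": 9, "c": 45}` → d = {'age': 9, 'c': 45}
`result = d.get("z", 210)` → result = 210
So result = 210

Answer: 210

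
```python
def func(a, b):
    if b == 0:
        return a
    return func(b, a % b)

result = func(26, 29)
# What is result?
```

func(26, 29) -> func(29, 26) -> func(26, 3) -> func(3, 2) -> func(2, 1) -> func(1, 0) -> 1

Answer: 1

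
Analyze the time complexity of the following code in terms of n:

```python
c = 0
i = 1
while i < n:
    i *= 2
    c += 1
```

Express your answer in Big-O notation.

Each loop level contributes: log n. Multiplying the contributions gives O(log n).

Answer: O(log n)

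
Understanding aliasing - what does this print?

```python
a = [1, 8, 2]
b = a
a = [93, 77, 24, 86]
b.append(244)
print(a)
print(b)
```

Key concept: rebinding vs mutation: a is rebound to a new list, b still points at the original.
Step by step:
`a = [1, 8, 2]` → a = [1, 8, 2]
`b = a` → b = [1, 8, 2] (same object as a)
`a = [93, 77, 24, 86]` → a = [93, 77, 24, 86]
`b.append(244)` → b = [1, 8, 2, 244]
`print(a)` → prints [93, 77, 24, 86]
`print(b)` → prints [1, 8, 2, 244]

Answer:
[93, 77, 24, 86]
[1, 8, 2, 244]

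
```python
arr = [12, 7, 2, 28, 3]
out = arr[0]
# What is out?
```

Trace:
`arr = [12, 7, 2, 28, 3]` → arr = [12, 7, 2, 28, 3]
`out = arr[0]` → out = 12
So out = 12

Answer: 12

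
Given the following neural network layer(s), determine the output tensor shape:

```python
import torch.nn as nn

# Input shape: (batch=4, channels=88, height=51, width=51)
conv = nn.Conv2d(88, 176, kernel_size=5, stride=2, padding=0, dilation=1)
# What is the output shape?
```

Input: (4, 88, 51, 51) -> Output: (4, 176, 24, 24)

Answer: (4, 176, 24, 24)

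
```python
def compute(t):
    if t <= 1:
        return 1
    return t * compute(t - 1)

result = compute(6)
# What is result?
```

compute(6) = 6 * 5 * 4 * 3 * 2 * 1 = 720

Answer: 720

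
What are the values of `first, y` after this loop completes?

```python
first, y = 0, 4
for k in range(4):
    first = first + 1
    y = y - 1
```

first goes 0→4, y goes 4→0
`first, y` takes the values: (0, 4) → (1, 4) → (1, 3) → (2, 3) → (2, 2) → (3, 2) → (3, 1) → (4, 1) → (4, 0)

Answer: 4, 0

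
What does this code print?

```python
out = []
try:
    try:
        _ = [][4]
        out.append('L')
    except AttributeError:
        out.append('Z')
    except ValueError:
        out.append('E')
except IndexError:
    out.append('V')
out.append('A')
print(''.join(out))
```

Execution trace: 'V' (outer except IndexError) → 'A' (after the try/except). Output: VA

Answer: VA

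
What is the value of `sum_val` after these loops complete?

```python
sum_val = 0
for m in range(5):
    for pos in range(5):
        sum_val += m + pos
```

Sum of all m+pos for m,pos in 5x5
`sum_val` takes the values: 0 → 1 → 3 → 6 → 10 → 11 → 13 → 16 → 20 → 25 → 27 → 30 → 34 → 39 → 45 → 48 → 52 → 57 → 63 → 70 → 74 → 79 → 85 → 92 → 100

Answer: 100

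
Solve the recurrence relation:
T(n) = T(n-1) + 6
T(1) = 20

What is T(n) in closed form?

Unrolling: T(n) = T(1) + 6·(n-1) = 20 + 6(n-1) = 6n + 14.

Answer: T(n) = 6n + 14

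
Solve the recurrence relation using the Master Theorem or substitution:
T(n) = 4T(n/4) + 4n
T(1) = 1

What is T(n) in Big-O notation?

By Master Theorem: a=4, b=4, f(n)=4n. Since log_4(4) = 1 and f(n) = Θ(n^1), Case 2 applies. T(n) = O(n log n).

Answer: O(n log n)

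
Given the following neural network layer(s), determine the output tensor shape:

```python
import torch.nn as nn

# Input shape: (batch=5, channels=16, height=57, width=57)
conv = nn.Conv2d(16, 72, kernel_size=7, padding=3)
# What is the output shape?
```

Input: (5, 16, 57, 57) -> Output: (5, 72, 57, 57)

Answer: (5, 72, 57, 57)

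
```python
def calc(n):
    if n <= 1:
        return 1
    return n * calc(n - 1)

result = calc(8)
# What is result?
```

calc(8) = 8 * 7 * 6 * 5 * 4 * 3 * 2 * 1 = 40320

Answer: 40320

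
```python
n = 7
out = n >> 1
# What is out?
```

Trace:
`n = 7` → n = 7
`out = n >> 1` → out = 3
So out = 3

Answer: 3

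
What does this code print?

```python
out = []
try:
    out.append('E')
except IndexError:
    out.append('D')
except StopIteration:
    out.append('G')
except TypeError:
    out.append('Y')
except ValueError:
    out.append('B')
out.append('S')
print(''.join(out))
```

Execution trace: 'E' (try body, no exception) → 'S' (after the try/except). Output: ES

Answer: ES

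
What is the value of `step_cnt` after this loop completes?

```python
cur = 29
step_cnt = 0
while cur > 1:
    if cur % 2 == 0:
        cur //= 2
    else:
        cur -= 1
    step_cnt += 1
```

Steps to reduce 29 to 1
`step_cnt` takes the values: 0 → 1 → 2 → 3 → 4 → 5 → 6 → 7

Answer: 7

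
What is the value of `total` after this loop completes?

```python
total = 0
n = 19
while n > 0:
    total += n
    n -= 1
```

Sum 19 down to 1
`total` takes the values: 0 → 19 → 37 → 54 → 70 → 85 → 99 → 112 → 124 → 135 → 145 → 154 → 162 → 169 → 175 → 180 → 184 → 187 → 189 → 190

Answer: 190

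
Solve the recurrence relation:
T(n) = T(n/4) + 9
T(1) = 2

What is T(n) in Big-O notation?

Each step divides n by 4 and adds 9. After log_4(n) steps we reach T(1)=2. So T(n) = 9·log_4(n) + 2 = O(log n).

Answer: O(log n)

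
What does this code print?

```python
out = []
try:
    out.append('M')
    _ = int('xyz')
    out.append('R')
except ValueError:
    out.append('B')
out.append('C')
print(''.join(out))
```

Execution trace: 'M' (try body) → 'B' (except ValueError) → 'C' (after the try/except). Output: MBC

Answer: MBC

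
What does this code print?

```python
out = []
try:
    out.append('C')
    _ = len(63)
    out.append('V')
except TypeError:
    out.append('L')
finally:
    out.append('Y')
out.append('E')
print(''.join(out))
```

Execution trace: 'C' (try body) → 'L' (except TypeError) → 'Y' (finally) → 'E' (after the try/except). Output: CLYE

Answer: CLYE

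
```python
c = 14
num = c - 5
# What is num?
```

Trace:
`c = 14` → c = 14
`num = c - 5` → num = 9
So num = 9

Answer: 9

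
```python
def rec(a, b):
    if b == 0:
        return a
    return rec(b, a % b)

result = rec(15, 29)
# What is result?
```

rec(15, 29) -> rec(29, 15) -> rec(15, 14) -> rec(14, 1) -> rec(1, 0) -> 1

Answer: 1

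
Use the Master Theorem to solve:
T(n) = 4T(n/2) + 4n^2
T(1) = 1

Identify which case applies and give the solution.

a=4, b=2, f(n)=4n^2. log_2(4) = 2. Since c=2 = 2, Case 2 applies: T(n) = Θ(n^log_b(a) · log n) = O(n^2 log n).

Answer: O(n^2 log n) - Case 2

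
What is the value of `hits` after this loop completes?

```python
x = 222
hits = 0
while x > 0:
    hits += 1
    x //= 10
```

Count digits by repeated division by 10
`hits` takes the values: 0 → 1 → 2 → 3

Answer: 3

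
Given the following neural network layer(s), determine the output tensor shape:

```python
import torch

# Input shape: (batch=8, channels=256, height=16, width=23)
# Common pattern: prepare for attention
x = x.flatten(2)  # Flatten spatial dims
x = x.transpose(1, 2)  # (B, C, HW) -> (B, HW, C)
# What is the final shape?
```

Input: (8, 256, 16, 23) -> after flatten(2): (8, 256, 368) -> Output: (8, 368, 256)

Answer: (8, 368, 256)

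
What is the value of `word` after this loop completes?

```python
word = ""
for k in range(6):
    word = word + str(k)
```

Concatenate digits 0 to 5
`word` takes the values: "" → "0" → "01" → "012" → "0123" → "01234" → "012345"

Answer: "012345"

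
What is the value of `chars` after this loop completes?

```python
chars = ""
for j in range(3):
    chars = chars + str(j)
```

Concatenate digits 0 to 2
`chars` takes the values: "" → "0" → "01" → "012"

Answer: "012"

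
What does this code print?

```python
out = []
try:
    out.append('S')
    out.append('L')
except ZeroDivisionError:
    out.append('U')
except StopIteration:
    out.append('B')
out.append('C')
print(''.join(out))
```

Execution trace: 'S' (try body) → 'L' (try body, no exception) → 'C' (after the try/except). Output: SLC

Answer: SLC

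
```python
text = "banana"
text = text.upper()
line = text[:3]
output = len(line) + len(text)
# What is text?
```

Trace:
`text = "banana"` → text = 'banana'
`text = text.upper()` → text = 'BANANA'
`line = text[:3]` → line = 'BAN'
`output = len(line) + len(text)` → output = 9
So text = 'BANANA'

Answer: 'BANANA'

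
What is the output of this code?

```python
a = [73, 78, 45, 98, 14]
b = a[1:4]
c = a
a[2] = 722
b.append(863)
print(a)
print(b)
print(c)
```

Key concept: slice vs alias.
Step by step:
`a = [73, 78, 45, 98, 14]` → a = [73, 78, 45, 98, 14]
`b = a[1:4]` → b = [78, 45, 98]
`c = a` → c = [73, 78, 45, 98, 14] (same object as a)
`a[2] = 722` → a = [73, 78, 722, 98, 14] (same object as c); c = [73, 78, 722, 98, 14] (same object as a)
`b.append(863)` → b = [78, 45, 98, 863]
`print(a)` → prints [73, 78, 722, 98, 14]
`print(b)` → prints [78, 45, 98, 863]
`print(c)` → prints [73, 78, 722, 98, 14]

Answer:
[73, 78, 722, 98, 14]
[78, 45, 98, 863]
[73, 78, 722, 98, 14]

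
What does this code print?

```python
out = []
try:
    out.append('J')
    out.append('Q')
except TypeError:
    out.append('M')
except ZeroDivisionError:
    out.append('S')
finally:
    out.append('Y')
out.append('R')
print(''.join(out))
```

Execution trace: 'J' (try body) → 'Q' (try body, no exception) → 'Y' (finally) → 'R' (after the try/except). Output: JQYR

Answer: JQYR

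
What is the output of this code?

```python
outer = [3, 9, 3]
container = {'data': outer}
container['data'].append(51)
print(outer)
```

Key concept: dict holds reference to list.
Step by step:
`outer = [3, 9, 3]` → outer = [3, 9, 3]
`container = {'data': outer}` → container = {'data': [3, 9, 3]}
`container['data'].append(51)` → outer = [3, 9, 3, 51]; container = {'data': [3, 9, 3, 51]}
`print(outer)` → prints [3, 9, 3, 51]

Answer: [3, 9, 3, 51]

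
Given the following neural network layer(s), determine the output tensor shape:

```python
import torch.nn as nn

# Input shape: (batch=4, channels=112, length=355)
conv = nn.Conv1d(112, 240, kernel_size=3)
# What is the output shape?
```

Input: (4, 112, 355) -> Output: (4, 240, 353)

Answer: (4, 240, 353)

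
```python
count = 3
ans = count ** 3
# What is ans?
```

Trace:
`count = 3` → count = 3
`ans = count ** 3` → ans = 27
So ans = 27

Answer: 27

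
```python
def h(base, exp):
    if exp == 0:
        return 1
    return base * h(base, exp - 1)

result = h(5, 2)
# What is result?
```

h(5, 2) = 5 * 5 = 25

Answer: 25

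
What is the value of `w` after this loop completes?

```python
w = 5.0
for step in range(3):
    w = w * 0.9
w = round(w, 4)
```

Exponential decay: 5.0 * 0.9^3
`w` takes the values: 5.0 → 4.5 → 4.05 → 3.645

Answer: 3.645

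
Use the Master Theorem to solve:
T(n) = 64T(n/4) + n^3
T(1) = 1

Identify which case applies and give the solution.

a=64, b=4, f(n)=n^3. log_4(64) = 3. Since c=3 = 3, Case 2 applies: T(n) = Θ(n^log_b(a) · log n) = O(n^3 log n).

Answer: O(n^3 log n) - Case 2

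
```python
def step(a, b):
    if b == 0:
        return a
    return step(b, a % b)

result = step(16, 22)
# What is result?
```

step(16, 22) -> step(22, 16) -> step(16, 6) -> step(6, 4) -> step(4, 2) -> step(2, 0) -> 2

Answer: 2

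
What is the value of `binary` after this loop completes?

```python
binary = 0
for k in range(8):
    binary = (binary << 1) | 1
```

Build 8 consecutive 1-bits: 0b11111111
`binary` takes the values: 0 → 1 → 3 → 7 → 15 → 31 → 63 → 127 → 255

Answer: 255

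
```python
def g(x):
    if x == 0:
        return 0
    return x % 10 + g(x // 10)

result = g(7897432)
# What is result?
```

Sum of digits of 7897432: 2 + 3 + 4 + 7 + 9 + 8 + 7 = 40

Answer: 40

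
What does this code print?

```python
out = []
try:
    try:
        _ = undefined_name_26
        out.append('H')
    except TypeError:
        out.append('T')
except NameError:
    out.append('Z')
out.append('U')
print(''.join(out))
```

Execution trace: 'Z' (outer except NameError) → 'U' (after the try/except). Output: ZU

Answer: ZU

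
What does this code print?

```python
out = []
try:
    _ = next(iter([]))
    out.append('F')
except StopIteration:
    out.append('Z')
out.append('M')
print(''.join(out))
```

Execution trace: 'Z' (except StopIteration) → 'M' (after the try/except). Output: ZM

Answer: ZM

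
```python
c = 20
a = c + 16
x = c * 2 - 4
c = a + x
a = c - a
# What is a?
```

Trace:
`c = 20` → c = 20
`a = c + 16` → a = 36
`x = c * 2 - 4` → x = 36
`c = a + x` → c = 72
`a = c - a` → a = 36
So a = 36

Answer: 36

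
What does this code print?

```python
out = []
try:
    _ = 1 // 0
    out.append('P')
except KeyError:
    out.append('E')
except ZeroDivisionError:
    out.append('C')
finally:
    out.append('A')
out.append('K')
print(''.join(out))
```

Execution trace: 'C' (except ZeroDivisionError) → 'A' (finally) → 'K' (after the try/except). Output: CAK

Answer: CAK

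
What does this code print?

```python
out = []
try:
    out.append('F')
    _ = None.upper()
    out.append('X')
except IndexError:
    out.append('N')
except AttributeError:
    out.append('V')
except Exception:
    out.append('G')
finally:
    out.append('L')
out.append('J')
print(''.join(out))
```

Execution trace: 'F' (try body) → 'V' (except AttributeError) → 'L' (finally) → 'J' (after the try/except). Output: FVLJ

Answer: FVLJ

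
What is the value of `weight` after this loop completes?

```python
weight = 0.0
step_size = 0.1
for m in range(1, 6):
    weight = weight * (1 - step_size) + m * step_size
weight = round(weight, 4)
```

Moving average with lr=0.1
`weight` takes the values: 0.0 → 0.1 → 0.29 → 0.561 → 0.9049 → 1.31441 → 1.3144

Answer: 1.3144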